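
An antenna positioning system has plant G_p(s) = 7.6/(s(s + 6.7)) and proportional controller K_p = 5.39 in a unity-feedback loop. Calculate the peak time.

T_p = 0.576 s

From 1 + K_pG_p(s) = 0: s² + 6.7s + 40.96 = 0 ⇒ ω_n = 6.4, ζ = 0.5234.
Damped frequency ω_d = ω_n√(1−ζ²) = 5.454 rad/s, so peak time T_p = π/ω_d = 0.576 s.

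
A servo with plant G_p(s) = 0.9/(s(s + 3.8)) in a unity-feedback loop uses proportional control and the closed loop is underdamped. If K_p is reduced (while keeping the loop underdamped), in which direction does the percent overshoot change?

ζ = 3.8/(2√(0.9K_p)) rises as K_p falls; higher damping means less overshoot.

decrease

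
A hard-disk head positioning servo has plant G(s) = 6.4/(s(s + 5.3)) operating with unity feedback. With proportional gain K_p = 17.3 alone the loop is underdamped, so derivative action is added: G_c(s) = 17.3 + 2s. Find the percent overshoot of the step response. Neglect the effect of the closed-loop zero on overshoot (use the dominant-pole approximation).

Forward path: (17.3 + 2s)·6.4/(s(s+5.3)). The closed-loop characteristic equation is s² + (5.3 + 6.4·2)s + 6.4·17.3 = 0.
That is s² + 18.1s + 110.7 = 0, so ω_n = 10.52 rad/s and ζ = 18.1/(2·10.52) = 0.8601.
%OS = 100·exp(−πζ/√(1−ζ²)) = 0.501%.

0.501%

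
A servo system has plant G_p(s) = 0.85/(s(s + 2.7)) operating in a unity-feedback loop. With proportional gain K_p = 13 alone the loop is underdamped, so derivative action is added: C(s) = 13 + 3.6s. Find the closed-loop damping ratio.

Forward path: (13 + 3.6s)·0.85/(s(s+2.7)). The closed-loop characteristic equation is s² + (2.7 + 0.85·3.6)s + 0.85·13 = 0.
That is s² + 5.76s + 11.05 = 0, so ω_n = 3.324 rad/s and ζ = 5.76/(2·3.324) = 0.8664.

ζ = 0.866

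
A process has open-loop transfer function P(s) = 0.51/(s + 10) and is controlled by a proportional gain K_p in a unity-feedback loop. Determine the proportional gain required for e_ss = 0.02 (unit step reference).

K_p = 961

The loop is type 0, so e_ss(step) = 1/(1 + K_pos) with K_pos = K_p·P(0).
P(0) = 0.051. Require 1/(1 + K_p·0.051) = 0.02, so 1 + 0.051·K_p = 50.
K_p = (50 − 1)/0.051 = 961.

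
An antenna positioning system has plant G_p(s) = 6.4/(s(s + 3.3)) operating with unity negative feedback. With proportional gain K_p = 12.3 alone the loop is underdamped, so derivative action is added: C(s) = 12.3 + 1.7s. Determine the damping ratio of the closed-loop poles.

ζ = 0.799

Forward path: (12.3 + 1.7s)·6.4/(s(s+3.3)). The closed-loop characteristic equation is s² + (3.3 + 6.4·1.7)s + 6.4·12.3 = 0.
That is s² + 14.18s + 78.72 = 0, so ω_n = 8.872 rad/s and ζ = 14.18/(2·8.872) = 0.7991.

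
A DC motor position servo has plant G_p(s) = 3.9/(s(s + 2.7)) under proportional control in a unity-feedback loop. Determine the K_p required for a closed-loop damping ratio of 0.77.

Closed-loop characteristic equation: s² + 2.7s + K_p·3.9 = 0.
So ω_n = √(3.9K_p) and 2ζω_n = 2.7, giving ζ = 2.7/(2√(3.9K_p)).
Setting ζ = 0.77: √(3.9K_p) = 2.7/(2·0.77) = 1.753, so K_p = 3.074/3.9 = 0.788.

K_p = 0.788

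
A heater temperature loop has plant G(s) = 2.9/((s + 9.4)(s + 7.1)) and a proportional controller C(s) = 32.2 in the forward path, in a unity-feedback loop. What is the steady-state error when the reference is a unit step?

0.417

The loop is type 0. Static position error constant K_pos = C(0)·G(0) = 32.2·0.04345 = 1.399.
Steady-state error to a unit step: e_ss = 1/(1+K_pos) = 1/2.399 = 0.417.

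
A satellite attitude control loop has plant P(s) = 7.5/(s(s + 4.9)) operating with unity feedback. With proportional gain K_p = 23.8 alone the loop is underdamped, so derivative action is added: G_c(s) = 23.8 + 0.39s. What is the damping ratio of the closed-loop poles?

ζ = 0.293

Forward path: (23.8 + 0.39s)·7.5/(s(s+4.9)). The closed-loop characteristic equation is s² + (4.9 + 7.5·0.39)s + 7.5·23.8 = 0.
That is s² + 7.825s + 178.5 = 0, so ω_n = 13.36 rad/s and ζ = 7.825/(2·13.36) = 0.2928.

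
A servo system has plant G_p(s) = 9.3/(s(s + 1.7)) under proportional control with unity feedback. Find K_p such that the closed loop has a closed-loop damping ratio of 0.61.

K_p = 0.209

Closed-loop characteristic equation: s² + 1.7s + K_p·9.3 = 0.
So ω_n = √(9.3K_p) and 2ζω_n = 1.7, giving ζ = 1.7/(2√(9.3K_p)).
Setting ζ = 0.61: √(9.3K_p) = 1.7/(2·0.61) = 1.393, so K_p = 1.942/9.3 = 0.209.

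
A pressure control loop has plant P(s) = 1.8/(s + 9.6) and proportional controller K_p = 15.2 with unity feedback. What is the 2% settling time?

Closed-loop transfer function: T(s) = K_p·P(s)/(1 + K_p·P(s)) = 27.36/(s + 9.6 + 27.36) = 27.36/(s + 36.96).
Time constant τ = 1/36.96 = 0.02706 s, so the 2% settling time is about 4τ = 0.108 s.

T_s ≈ 0.108 s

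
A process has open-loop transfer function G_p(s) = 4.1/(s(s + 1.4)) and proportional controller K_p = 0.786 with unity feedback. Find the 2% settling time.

T_s ≈ 5.71 s

From 1 + K_pG_p(s) = 0: s² + 1.4s + 3.223 = 0 ⇒ ω_n = 1.795, ζ = 0.3899.
2% settling time T_s ≈ 4/(ζω_n) = 4/0.7 = 5.71 s.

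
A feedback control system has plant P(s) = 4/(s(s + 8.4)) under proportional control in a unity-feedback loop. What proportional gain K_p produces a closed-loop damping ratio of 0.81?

Closed-loop characteristic equation: s² + 8.4s + K_p·4 = 0.
So ω_n = √(4K_p) and 2ζω_n = 8.4, giving ζ = 8.4/(2√(4K_p)).
Setting ζ = 0.81: √(4K_p) = 8.4/(2·0.81) = 5.185, so K_p = 26.89/4 = 6.72.

K_p = 6.72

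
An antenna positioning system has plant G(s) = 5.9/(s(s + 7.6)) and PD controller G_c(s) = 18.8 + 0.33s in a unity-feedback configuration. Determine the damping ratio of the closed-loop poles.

Forward path: (18.8 + 0.33s)·5.9/(s(s+7.6)). The closed-loop characteristic equation is s² + (7.6 + 5.9·0.33)s + 5.9·18.8 = 0.
That is s² + 9.547s + 110.9 = 0, so ω_n = 10.53 rad/s and ζ = 9.547/(2·10.53) = 0.4532.

ζ = 0.453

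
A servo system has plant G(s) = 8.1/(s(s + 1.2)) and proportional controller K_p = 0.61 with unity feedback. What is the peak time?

Closed-loop characteristic equation: s² + 1.2s + 4.941 = 0, so ω_n = 2.223 rad/s and ζ = 1.2/(2·2.223) = 0.2699.
Damped frequency ω_d = ω_n√(1−ζ²) = 2.14 rad/s, so peak time T_p = π/ω_d = 1.47 s.

T_p = 1.47 s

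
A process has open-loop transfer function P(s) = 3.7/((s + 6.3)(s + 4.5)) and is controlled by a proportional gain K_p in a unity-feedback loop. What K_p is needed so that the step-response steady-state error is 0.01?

K_p = 759

For a type-0 loop with proportional control, e_ss = 1/(1 + K_p·P(0)).
P(0) = 0.1305. Require 1/(1 + K_p·0.1305) = 0.01, so 1 + 0.1305·K_p = 100.
K_p = (100 − 1)/0.1305 = 759.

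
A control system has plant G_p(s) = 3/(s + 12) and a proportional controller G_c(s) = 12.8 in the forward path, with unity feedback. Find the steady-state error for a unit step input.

The loop is type 0. Static position error constant K_pos = G_c(0)·G_p(0) = 12.8·0.25 = 3.2.
Steady-state error to a unit step: e_ss = 1/(1+K_pos) = 1/4.2 = 0.238.

0.238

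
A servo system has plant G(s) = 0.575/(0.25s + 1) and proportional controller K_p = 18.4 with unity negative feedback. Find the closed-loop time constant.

Closed loop: T(s) = K_p·G/(1+K_p·G) = 10.58/(0.25s + 1 + 10.58), with pole at s = −(1 + 10.58)/0.25 = −46.32.
Closed-loop time constant τ = 1/46.32 = 0.0216 s.

τ = 0.0216 s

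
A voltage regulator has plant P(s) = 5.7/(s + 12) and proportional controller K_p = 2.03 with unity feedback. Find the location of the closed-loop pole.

Closed-loop transfer function: T(s) = K_p·P(s)/(1 + K_p·P(s)) = 11.57/(s + 12 + 11.57) = 11.57/(s + 23.57).
The closed-loop pole is at s = −23.57.

s = -23.57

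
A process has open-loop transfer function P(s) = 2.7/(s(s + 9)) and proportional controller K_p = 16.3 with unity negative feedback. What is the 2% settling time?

From 1 + K_pP(s) = 0: s² + 9s + 44.01 = 0 ⇒ ω_n = 6.634, ζ = 0.6783.
2% settling time T_s ≈ 4/(ζω_n) = 4/4.5 = 0.889 s.

T_s ≈ 0.889 s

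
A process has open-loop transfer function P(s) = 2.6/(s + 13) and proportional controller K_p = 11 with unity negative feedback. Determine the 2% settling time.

Closed-loop transfer function: T(s) = K_p·P(s)/(1 + K_p·P(s)) = 28.6/(s + 13 + 28.6) = 28.6/(s + 41.6).
Time constant τ = 1/41.6 = 0.02404 s, so the 2% settling time is about 4τ = 0.0962 s.

T_s ≈ 0.0962 s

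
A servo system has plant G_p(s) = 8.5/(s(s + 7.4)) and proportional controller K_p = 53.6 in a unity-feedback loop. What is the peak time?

T_p = 0.149 s

The closed-loop denominator s² + 7.4s + 455.6 gives ω_n = √455.6 = 21.34 and ζ = 7.4/(2ω_n) = 0.1733.
Damped frequency ω_d = ω_n√(1−ζ²) = 21.02 rad/s, so peak time T_p = π/ω_d = 0.149 s.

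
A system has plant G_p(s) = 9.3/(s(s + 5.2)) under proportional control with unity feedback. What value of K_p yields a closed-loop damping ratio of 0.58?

K_p = 2.16

Closed-loop characteristic equation: s² + 5.2s + K_p·9.3 = 0.
So ω_n = √(9.3K_p) and 2ζω_n = 5.2, giving ζ = 5.2/(2√(9.3K_p)).
Setting ζ = 0.58: √(9.3K_p) = 5.2/(2·0.58) = 4.483, so K_p = 20.1/9.3 = 2.16.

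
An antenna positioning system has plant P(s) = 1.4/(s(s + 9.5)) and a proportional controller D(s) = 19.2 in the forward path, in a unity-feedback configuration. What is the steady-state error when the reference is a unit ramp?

The loop has one pole at the origin (type 1). Velocity error constant K_v = lim_{s→0} s·D(s)P(s) = 19.2·1.4/9.5 = 2.829.
Steady-state error to a unit ramp: e_ss = 1/K_v = 0.353.

0.353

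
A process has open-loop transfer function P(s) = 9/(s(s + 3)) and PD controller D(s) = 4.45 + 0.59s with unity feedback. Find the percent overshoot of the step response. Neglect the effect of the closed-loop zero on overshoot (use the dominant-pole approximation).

Forward path: (4.45 + 0.59s)·9/(s(s+3)). The closed-loop characteristic equation is s² + (3 + 9·0.59)s + 9·4.45 = 0.
That is s² + 8.31s + 40.05 = 0, so ω_n = 6.329 rad/s and ζ = 8.31/(2·6.329) = 0.6566.
%OS = 100·exp(−πζ/√(1−ζ²)) = 6.49%.

6.49%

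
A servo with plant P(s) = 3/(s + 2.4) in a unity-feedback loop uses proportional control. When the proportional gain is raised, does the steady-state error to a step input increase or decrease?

decrease

The position error constant K_pos = K_p·P(0) grows with K_p, and e_ss = 1/(1+K_pos) falls.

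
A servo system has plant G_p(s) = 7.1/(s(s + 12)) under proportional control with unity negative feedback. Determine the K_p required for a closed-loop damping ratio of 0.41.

Closed-loop characteristic equation: s² + 12s + K_p·7.1 = 0.
So ω_n = √(7.1K_p) and 2ζω_n = 12, giving ζ = 12/(2√(7.1K_p)).
Setting ζ = 0.41: √(7.1K_p) = 12/(2·0.41) = 14.63, so K_p = 214.2/7.1 = 30.2.

K_p = 30.2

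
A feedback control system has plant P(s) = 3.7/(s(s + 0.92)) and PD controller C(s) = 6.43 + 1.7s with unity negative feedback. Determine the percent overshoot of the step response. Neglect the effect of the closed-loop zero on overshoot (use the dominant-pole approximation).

3.18%

Forward path: (6.43 + 1.7s)·3.7/(s(s+0.92)). The closed-loop characteristic equation is s² + (0.92 + 3.7·1.7)s + 3.7·6.43 = 0.
That is s² + 7.21s + 23.79 = 0, so ω_n = 4.878 rad/s and ζ = 7.21/(2·4.878) = 0.7391.
%OS = 100·exp(−πζ/√(1−ζ²)) = 3.18%.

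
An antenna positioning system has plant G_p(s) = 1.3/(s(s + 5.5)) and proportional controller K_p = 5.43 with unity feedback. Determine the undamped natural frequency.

ω_n = 2.66 rad/s

The closed-loop denominator is s(s+5.5) + 5.43·1.3 = s² + 5.5s + 7.059.
Matching s² + 2ζω_n s + ω_n²: ω_n = √7.059 = 2.657 rad/s and 2ζω_n = 5.5, so ζ = 5.5/(2·2.657) = 1.04.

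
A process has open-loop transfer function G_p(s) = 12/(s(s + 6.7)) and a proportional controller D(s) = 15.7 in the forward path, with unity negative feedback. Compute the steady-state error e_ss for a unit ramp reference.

The loop has one pole at the origin (type 1). Velocity error constant K_v = lim_{s→0} s·D(s)G_p(s) = 15.7·12/6.7 = 28.12.
Steady-state error to a unit ramp: e_ss = 1/K_v = 0.0356.

0.0356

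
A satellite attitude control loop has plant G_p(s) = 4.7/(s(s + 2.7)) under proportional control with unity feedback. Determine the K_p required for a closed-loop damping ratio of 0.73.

Closed-loop characteristic equation: s² + 2.7s + K_p·4.7 = 0.
So ω_n = √(4.7K_p) and 2ζω_n = 2.7, giving ζ = 2.7/(2√(4.7K_p)).
Setting ζ = 0.73: √(4.7K_p) = 2.7/(2·0.73) = 1.849, so K_p = 3.42/4.7 = 0.728.

K_p = 0.728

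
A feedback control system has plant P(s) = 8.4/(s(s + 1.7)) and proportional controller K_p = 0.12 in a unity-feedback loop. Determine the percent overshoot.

The closed-loop denominator s² + 1.7s + 1.008 gives ω_n = √1.008 = 1.004 and ζ = 1.7/(2ω_n) = 0.8466.
%OS = 100·exp(−πζ/√(1−ζ²)) = 100·exp(−π·0.8466/√0.2832) = 0.675%.

0.675%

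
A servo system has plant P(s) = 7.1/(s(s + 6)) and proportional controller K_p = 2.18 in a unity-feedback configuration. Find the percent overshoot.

2.47%

Closed-loop characteristic equation: s² + 6s + 15.48 = 0, so ω_n = 3.934 rad/s and ζ = 6/(2·3.934) = 0.7625.
%OS = 100·exp(−πζ/√(1−ζ²)) = 100·exp(−π·0.7625/√0.4185) = 2.47%.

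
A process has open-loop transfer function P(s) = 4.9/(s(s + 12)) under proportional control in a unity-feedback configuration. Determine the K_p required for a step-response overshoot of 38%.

K_p = 84.8

From %OS = 100·exp(−πζ/√(1−ζ²)) = 38%, ζ = −ln(0.38)/√(π²+ln²(0.38)) = 0.2943.
Characteristic equation s² + 12s + 4.9K_p = 0 gives ζ = 12/(2√(4.9K_p)).
Setting ζ = 0.2943: √(4.9K_p) = 12/(2·0.2943) = 20.38, so K_p = 415.5/4.9 = 84.8.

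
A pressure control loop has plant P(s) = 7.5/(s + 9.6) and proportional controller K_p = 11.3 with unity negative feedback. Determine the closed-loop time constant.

Closed-loop transfer function: T(s) = K_p·P(s)/(1 + K_p·P(s)) = 84.75/(s + 9.6 + 84.75) = 84.75/(s + 94.35).
Time constant τ = 1/94.35 = 0.0106 s.

τ = 0.0106 s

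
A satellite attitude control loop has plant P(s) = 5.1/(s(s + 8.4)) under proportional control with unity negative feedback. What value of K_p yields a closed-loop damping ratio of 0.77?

Closed-loop characteristic equation: s² + 8.4s + K_p·5.1 = 0.
So ω_n = √(5.1K_p) and 2ζω_n = 8.4, giving ζ = 8.4/(2√(5.1K_p)).
Setting ζ = 0.77: √(5.1K_p) = 8.4/(2·0.77) = 5.455, so K_p = 29.75/5.1 = 5.83.

K_p = 5.83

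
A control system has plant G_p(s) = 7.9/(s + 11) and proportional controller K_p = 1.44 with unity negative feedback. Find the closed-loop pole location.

Closed-loop transfer function: T(s) = K_p·G_p(s)/(1 + K_p·G_p(s)) = 11.38/(s + 11 + 11.38) = 11.38/(s + 22.38).
The closed-loop pole is at s = −22.38.

s = -22.38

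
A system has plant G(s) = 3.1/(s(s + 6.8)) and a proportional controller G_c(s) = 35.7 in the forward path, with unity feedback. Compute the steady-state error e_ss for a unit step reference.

0

The open loop G_c(s)G(s) has a pole at the origin (type 1), so the static position error constant is infinite and e_ss = 1/(1+∞) = 0.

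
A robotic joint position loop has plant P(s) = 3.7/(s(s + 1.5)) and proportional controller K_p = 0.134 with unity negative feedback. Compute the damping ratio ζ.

ζ = 1.07

1 + K_p·P(s) = 0 gives s² + 1.5s + 0.4958 = 0.
So ω_n² = 0.4958 ⇒ ω_n = 0.7041 rad/s, and ζ = 1.5/(2ω_n) = 1.07.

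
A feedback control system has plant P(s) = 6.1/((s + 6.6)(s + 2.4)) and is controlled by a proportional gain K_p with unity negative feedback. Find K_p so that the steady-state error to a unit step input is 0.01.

K_p = 257

For a type-0 loop with proportional control, e_ss = 1/(1 + K_p·P(0)).
P(0) = 0.3851. Require 1/(1 + K_p·0.3851) = 0.01, so 1 + 0.3851·K_p = 100.
K_p = (100 − 1)/0.3851 = 257.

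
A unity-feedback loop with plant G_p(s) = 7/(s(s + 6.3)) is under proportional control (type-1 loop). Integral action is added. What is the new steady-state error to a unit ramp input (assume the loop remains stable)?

The integrator raises the loop to type 2, so K_v → ∞ and e_ss to a ramp is zero.

0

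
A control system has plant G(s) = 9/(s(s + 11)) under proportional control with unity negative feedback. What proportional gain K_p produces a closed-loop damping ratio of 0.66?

Closed-loop characteristic equation: s² + 11s + K_p·9 = 0.
So ω_n = √(9K_p) and 2ζω_n = 11, giving ζ = 11/(2√(9K_p)).
Setting ζ = 0.66: √(9K_p) = 11/(2·0.66) = 8.333, so K_p = 69.44/9 = 7.72.

K_p = 7.72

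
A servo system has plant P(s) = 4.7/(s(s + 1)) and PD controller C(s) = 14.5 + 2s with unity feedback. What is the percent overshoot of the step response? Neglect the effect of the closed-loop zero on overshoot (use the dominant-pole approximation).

Forward path: (14.5 + 2s)·4.7/(s(s+1)). The closed-loop characteristic equation is s² + (1 + 4.7·2)s + 4.7·14.5 = 0.
That is s² + 10.4s + 68.15 = 0, so ω_n = 8.255 rad/s and ζ = 10.4/(2·8.255) = 0.6299.
%OS = 100·exp(−πζ/√(1−ζ²)) = 7.82%.

7.82%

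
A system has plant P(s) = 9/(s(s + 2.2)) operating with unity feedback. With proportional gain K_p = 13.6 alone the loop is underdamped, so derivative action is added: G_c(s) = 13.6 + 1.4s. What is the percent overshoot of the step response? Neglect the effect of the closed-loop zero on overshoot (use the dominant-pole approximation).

Forward path: (13.6 + 1.4s)·9/(s(s+2.2)). The closed-loop characteristic equation is s² + (2.2 + 9·1.4)s + 9·13.6 = 0.
That is s² + 14.8s + 122.4 = 0, so ω_n = 11.06 rad/s and ζ = 14.8/(2·11.06) = 0.6689.
%OS = 100·exp(−πζ/√(1−ζ²)) = 5.92%.

5.92%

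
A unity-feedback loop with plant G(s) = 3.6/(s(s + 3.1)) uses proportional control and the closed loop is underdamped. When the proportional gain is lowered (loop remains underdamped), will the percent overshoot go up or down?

decrease

ζ = 3.1/(2√(3.6K_p)) rises as K_p falls; higher damping means less overshoot.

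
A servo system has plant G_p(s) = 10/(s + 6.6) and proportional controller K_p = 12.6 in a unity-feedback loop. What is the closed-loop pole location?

s = -132.6

Closed-loop transfer function: T(s) = K_p·G_p(s)/(1 + K_p·G_p(s)) = 126/(s + 6.6 + 126) = 126/(s + 132.6).
The closed-loop pole is at s = −132.6.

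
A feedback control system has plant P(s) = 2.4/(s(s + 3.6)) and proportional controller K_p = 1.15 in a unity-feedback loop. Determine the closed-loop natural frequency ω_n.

ω_n = 1.66 rad/s

The closed-loop denominator is s(s+3.6) + 1.15·2.4 = s² + 3.6s + 2.76.
Matching s² + 2ζω_n s + ω_n²: ω_n = √2.76 = 1.661 rad/s and 2ζω_n = 3.6, so ζ = 3.6/(2·1.661) = 1.08.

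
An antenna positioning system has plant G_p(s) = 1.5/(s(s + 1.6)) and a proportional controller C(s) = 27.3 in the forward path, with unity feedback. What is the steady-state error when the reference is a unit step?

0

The open loop C(s)G_p(s) has a pole at the origin (type 1), so the static position error constant is infinite and e_ss = 1/(1+∞) = 0.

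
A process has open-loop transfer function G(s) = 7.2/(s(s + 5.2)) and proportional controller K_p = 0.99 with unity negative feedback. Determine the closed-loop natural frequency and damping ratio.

ω_n = 2.67 rad/s, ζ = 0.974

With unity feedback the closed-loop characteristic equation is s² + 5.2s + 0.99·7.2 = s² + 5.2s + 7.128 = 0.
So ω_n² = 7.128 ⇒ ω_n = 2.67 rad/s, and ζ = 5.2/(2ω_n) = 0.974.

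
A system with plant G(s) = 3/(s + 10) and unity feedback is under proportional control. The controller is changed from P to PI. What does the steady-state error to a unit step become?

Adding integral action puts a pole at s = 0 in the forward path, raising the system type to 1; a type-1 loop has zero steady-state error to a step.

0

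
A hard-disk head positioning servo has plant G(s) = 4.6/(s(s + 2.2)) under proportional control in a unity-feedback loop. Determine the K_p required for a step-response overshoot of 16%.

K_p = 1.04

From %OS = 100·exp(−πζ/√(1−ζ²)) = 16%, ζ = −ln(0.16)/√(π²+ln²(0.16)) = 0.5039.
Characteristic equation s² + 2.2s + 4.6K_p = 0 gives ζ = 2.2/(2√(4.6K_p)).
Setting ζ = 0.5039: √(4.6K_p) = 2.2/(2·0.5039) = 2.183, so K_p = 4.766/4.6 = 1.04.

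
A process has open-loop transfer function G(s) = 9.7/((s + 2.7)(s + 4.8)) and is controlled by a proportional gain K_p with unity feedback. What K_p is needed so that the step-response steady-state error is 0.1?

The loop is type 0, so e_ss(step) = 1/(1 + K_pos) with K_pos = K_p·G(0).
G(0) = 0.7485. Require 1/(1 + K_p·0.7485) = 0.1, so 1 + 0.7485·K_p = 10.
K_p = (10 − 1)/0.7485 = 12.

K_p = 12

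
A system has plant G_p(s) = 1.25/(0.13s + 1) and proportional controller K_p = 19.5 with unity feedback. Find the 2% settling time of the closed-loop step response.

T_s ≈ 0.0205 s

Closed loop: T(s) = K_p·G_p/(1+K_p·G_p) = 24.38/(0.13s + 1 + 24.38), with pole at s = −(1 + 24.38)/0.13 = −195.2.
τ = 1/195.2 = 0.005123 s, so 2% settling time ≈ 4τ = 0.0205 s.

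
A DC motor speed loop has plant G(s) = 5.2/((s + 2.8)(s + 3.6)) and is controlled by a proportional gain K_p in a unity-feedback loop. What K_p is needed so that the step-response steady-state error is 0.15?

K_p = 11

Steady-state error for a unit step on this type-0 loop is 1/(1 + K_p·G(0)).
G(0) = 0.5159. Require 1/(1 + K_p·0.5159) = 0.15, so 1 + 0.5159·K_p = 6.667.
K_p = (6.667 − 1)/0.5159 = 11.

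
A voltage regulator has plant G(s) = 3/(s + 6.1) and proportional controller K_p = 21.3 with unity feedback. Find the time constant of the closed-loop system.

τ = 0.0143 s

Closed-loop transfer function: T(s) = K_p·G(s)/(1 + K_p·G(s)) = 63.9/(s + 6.1 + 63.9) = 63.9/(s + 70).
Time constant τ = 1/70 = 0.0143 s.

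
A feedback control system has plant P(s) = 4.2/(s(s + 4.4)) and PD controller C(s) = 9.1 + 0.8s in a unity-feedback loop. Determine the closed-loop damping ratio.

Forward path: (9.1 + 0.8s)·4.2/(s(s+4.4)). The closed-loop characteristic equation is s² + (4.4 + 4.2·0.8)s + 4.2·9.1 = 0.
That is s² + 7.76s + 38.22 = 0, so ω_n = 6.182 rad/s and ζ = 7.76/(2·6.182) = 0.6276.

ζ = 0.628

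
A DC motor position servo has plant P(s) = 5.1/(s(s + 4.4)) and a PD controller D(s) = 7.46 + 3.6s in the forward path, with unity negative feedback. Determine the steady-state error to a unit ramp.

0.116

The loop has one pole at the origin (type 1). Velocity error constant K_v = lim_{s→0} s·D(s)P(s) = 7.46·5.1/4.4 = 8.647.
Steady-state error to a unit ramp: e_ss = 1/K_v = 0.116.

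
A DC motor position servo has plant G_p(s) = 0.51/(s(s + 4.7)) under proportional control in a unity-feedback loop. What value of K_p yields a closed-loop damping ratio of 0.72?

Closed-loop characteristic equation: s² + 4.7s + K_p·0.51 = 0.
So ω_n = √(0.51K_p) and 2ζω_n = 4.7, giving ζ = 4.7/(2√(0.51K_p)).
Setting ζ = 0.72: √(0.51K_p) = 4.7/(2·0.72) = 3.264, so K_p = 10.65/0.51 = 20.9.

K_p = 20.9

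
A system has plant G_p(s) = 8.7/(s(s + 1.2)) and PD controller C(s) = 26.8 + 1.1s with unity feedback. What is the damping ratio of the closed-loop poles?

ζ = 0.353

Forward path: (26.8 + 1.1s)·8.7/(s(s+1.2)). The closed-loop characteristic equation is s² + (1.2 + 8.7·1.1)s + 8.7·26.8 = 0.
That is s² + 10.77s + 233.2 = 0, so ω_n = 15.27 rad/s and ζ = 10.77/(2·15.27) = 0.3527.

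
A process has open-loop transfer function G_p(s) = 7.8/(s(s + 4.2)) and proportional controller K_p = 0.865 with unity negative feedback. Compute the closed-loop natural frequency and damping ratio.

1 + K_p·G_p(s) = 0 gives s² + 4.2s + 6.747 = 0.
Matching s² + 2ζω_n s + ω_n²: ω_n = √6.747 = 2.597 rad/s and 2ζω_n = 4.2, so ζ = 4.2/(2·2.597) = 0.808.

ω_n = 2.6 rad/s, ζ = 0.808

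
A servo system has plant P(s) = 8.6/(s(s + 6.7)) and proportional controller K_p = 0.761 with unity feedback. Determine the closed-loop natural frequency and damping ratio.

ω_n = 2.56 rad/s, ζ = 1.31

The closed-loop denominator is s(s+6.7) + 0.761·8.6 = s² + 6.7s + 6.545.
So ω_n² = 6.545 ⇒ ω_n = 2.558 rad/s, and ζ = 6.7/(2ω_n) = 1.31.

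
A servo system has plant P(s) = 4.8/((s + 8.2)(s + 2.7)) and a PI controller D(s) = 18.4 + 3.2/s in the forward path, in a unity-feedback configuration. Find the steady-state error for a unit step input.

0

The open loop D(s)P(s) has a pole at the origin (type 1), so the static position error constant is infinite and e_ss = 1/(1+∞) = 0.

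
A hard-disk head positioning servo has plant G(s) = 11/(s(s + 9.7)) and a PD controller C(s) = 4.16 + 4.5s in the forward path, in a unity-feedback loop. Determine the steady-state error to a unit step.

0

The open loop C(s)G(s) has a pole at the origin (type 1), so the static position error constant is infinite and e_ss = 1/(1+∞) = 0.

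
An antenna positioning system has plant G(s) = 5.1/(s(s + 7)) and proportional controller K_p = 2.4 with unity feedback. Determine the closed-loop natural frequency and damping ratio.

1 + K_p·G(s) = 0 gives s² + 7s + 12.24 = 0.
Matching s² + 2ζω_n s + ω_n²: ω_n = √12.24 = 3.499 rad/s and 2ζω_n = 7, so ζ = 7/(2·3.499) = 1.

ω_n = 3.5 rad/s, ζ = 1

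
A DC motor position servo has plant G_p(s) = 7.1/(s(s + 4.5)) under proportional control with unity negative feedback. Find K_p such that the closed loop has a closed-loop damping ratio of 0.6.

Closed-loop characteristic equation: s² + 4.5s + K_p·7.1 = 0.
So ω_n = √(7.1K_p) and 2ζω_n = 4.5, giving ζ = 4.5/(2√(7.1K_p)).
Setting ζ = 0.6: √(7.1K_p) = 4.5/(2·0.6) = 3.75, so K_p = 14.06/7.1 = 1.98.

K_p = 1.98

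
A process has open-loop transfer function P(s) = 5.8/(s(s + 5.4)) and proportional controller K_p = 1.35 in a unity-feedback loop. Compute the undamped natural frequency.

ω_n = 2.8 rad/s

With unity feedback the closed-loop characteristic equation is s² + 5.4s + 1.35·5.8 = s² + 5.4s + 7.83 = 0.
So ω_n² = 7.83 ⇒ ω_n = 2.798 rad/s, and ζ = 5.4/(2ω_n) = 0.965.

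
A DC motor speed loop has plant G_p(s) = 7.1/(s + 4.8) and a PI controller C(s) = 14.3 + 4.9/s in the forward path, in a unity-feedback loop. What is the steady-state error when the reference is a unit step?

The open loop C(s)G_p(s) has a pole at the origin (type 1), so the static position error constant is infinite and e_ss = 1/(1+∞) = 0.

0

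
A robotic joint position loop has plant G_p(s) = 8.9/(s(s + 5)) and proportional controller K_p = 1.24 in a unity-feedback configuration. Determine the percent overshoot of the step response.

From 1 + K_pG_p(s) = 0: s² + 5s + 11.04 = 0 ⇒ ω_n = 3.322, ζ = 0.7525.
%OS = 100·exp(−πζ/√(1−ζ²)) = 100·exp(−π·0.7525/√0.4337) = 2.76%.

2.76%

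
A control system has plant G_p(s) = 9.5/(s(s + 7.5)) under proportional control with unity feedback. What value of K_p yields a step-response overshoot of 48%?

From %OS = 100·exp(−πζ/√(1−ζ²)) = 48%, ζ = −ln(0.48)/√(π²+ln²(0.48)) = 0.2275.
Characteristic equation s² + 7.5s + 9.5K_p = 0 gives ζ = 7.5/(2√(9.5K_p)).
Setting ζ = 0.2275: √(9.5K_p) = 7.5/(2·0.2275) = 16.48, so K_p = 271.7/9.5 = 28.6.

K_p = 28.6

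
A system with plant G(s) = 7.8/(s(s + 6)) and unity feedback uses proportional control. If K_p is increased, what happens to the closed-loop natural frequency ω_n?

ω_n = √(7.8·K_p), which grows with K_p.

increase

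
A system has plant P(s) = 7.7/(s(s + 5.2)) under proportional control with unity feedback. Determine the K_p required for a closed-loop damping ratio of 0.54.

K_p = 3.01

Closed-loop characteristic equation: s² + 5.2s + K_p·7.7 = 0.
So ω_n = √(7.7K_p) and 2ζω_n = 5.2, giving ζ = 5.2/(2√(7.7K_p)).
Setting ζ = 0.54: √(7.7K_p) = 5.2/(2·0.54) = 4.815, so K_p = 23.18/7.7 = 3.01.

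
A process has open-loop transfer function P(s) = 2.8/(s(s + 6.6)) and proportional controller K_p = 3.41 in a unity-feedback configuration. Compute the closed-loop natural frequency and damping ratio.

ω_n = 3.09 rad/s, ζ = 1.07

The closed-loop denominator is s(s+6.6) + 3.41·2.8 = s² + 6.6s + 9.548.
Matching s² + 2ζω_n s + ω_n²: ω_n = √9.548 = 3.09 rad/s and 2ζω_n = 6.6, so ζ = 6.6/(2·3.09) = 1.07.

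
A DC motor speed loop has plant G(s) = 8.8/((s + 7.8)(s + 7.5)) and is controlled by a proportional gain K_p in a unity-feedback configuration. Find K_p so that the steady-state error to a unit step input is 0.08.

For a type-0 loop with proportional control, e_ss = 1/(1 + K_p·G(0)).
G(0) = 0.1504. Require 1/(1 + K_p·0.1504) = 0.08, so 1 + 0.1504·K_p = 12.5.
K_p = (12.5 − 1)/0.1504 = 76.4.

K_p = 76.4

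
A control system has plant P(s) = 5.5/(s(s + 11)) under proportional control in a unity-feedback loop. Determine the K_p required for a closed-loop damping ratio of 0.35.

Closed-loop characteristic equation: s² + 11s + K_p·5.5 = 0.
So ω_n = √(5.5K_p) and 2ζω_n = 11, giving ζ = 11/(2√(5.5K_p)).
Setting ζ = 0.35: √(5.5K_p) = 11/(2·0.35) = 15.71, so K_p = 246.9/5.5 = 44.9.

K_p = 44.9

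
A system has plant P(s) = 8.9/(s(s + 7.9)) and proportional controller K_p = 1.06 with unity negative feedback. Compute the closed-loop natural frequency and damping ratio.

ω_n = 3.07 rad/s, ζ = 1.29

With unity feedback the closed-loop characteristic equation is s² + 7.9s + 1.06·8.9 = s² + 7.9s + 9.434 = 0.
Matching s² + 2ζω_n s + ω_n²: ω_n = √9.434 = 3.071 rad/s and 2ζω_n = 7.9, so ζ = 7.9/(2·3.071) = 1.29.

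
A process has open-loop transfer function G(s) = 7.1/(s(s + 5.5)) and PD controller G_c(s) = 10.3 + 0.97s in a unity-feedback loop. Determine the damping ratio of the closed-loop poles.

Forward path: (10.3 + 0.97s)·7.1/(s(s+5.5)). The closed-loop characteristic equation is s² + (5.5 + 7.1·0.97)s + 7.1·10.3 = 0.
That is s² + 12.39s + 73.13 = 0, so ω_n = 8.552 rad/s and ζ = 12.39/(2·8.552) = 0.7242.

ζ = 0.724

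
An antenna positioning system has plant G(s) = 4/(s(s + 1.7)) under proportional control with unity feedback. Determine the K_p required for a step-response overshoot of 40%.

K_p = 2.3

From %OS = 100·exp(−πζ/√(1−ζ²)) = 40%, ζ = −ln(0.4)/√(π²+ln²(0.4)) = 0.28.
Characteristic equation s² + 1.7s + 4K_p = 0 gives ζ = 1.7/(2√(4K_p)).
Setting ζ = 0.28: √(4K_p) = 1.7/(2·0.28) = 3.036, so K_p = 9.216/4 = 2.3.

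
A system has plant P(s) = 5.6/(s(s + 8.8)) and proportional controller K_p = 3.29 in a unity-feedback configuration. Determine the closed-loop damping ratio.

ζ = 1.03

With unity feedback the closed-loop characteristic equation is s² + 8.8s + 3.29·5.6 = s² + 8.8s + 18.42 = 0.
So ω_n² = 18.42 ⇒ ω_n = 4.292 rad/s, and ζ = 8.8/(2ω_n) = 1.03.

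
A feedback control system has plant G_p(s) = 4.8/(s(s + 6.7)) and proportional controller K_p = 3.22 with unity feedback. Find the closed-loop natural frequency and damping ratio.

ω_n = 3.93 rad/s, ζ = 0.852

With unity feedback the closed-loop characteristic equation is s² + 6.7s + 3.22·4.8 = s² + 6.7s + 15.46 = 0.
So ω_n² = 15.46 ⇒ ω_n = 3.931 rad/s, and ζ = 6.7/(2ω_n) = 0.852.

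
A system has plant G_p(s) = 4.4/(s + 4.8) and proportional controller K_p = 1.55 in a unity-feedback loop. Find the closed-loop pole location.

s = -11.62

Closed-loop transfer function: T(s) = K_p·G_p(s)/(1 + K_p·G_p(s)) = 6.82/(s + 4.8 + 6.82) = 6.82/(s + 11.62).
The closed-loop pole is at s = −11.62.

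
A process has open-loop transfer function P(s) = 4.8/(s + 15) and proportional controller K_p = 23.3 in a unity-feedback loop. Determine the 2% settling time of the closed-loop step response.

T_s ≈ 0.0315 s

Closed-loop transfer function: T(s) = K_p·P(s)/(1 + K_p·P(s)) = 111.8/(s + 15 + 111.8) = 111.8/(s + 126.8).
Time constant τ = 1/126.8 = 0.007884 s, so the 2% settling time is about 4τ = 0.0315 s.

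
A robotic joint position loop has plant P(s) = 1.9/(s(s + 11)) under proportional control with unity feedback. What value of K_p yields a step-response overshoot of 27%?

From %OS = 100·exp(−πζ/√(1−ζ²)) = 27%, ζ = −ln(0.27)/√(π²+ln²(0.27)) = 0.3847.
Characteristic equation s² + 11s + 1.9K_p = 0 gives ζ = 11/(2√(1.9K_p)).
Setting ζ = 0.3847: √(1.9K_p) = 11/(2·0.3847) = 14.3, so K_p = 204.4/1.9 = 108.

K_p = 108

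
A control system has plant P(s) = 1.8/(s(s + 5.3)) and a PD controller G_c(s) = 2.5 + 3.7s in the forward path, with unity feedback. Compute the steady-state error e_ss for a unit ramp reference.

1.18

The loop has one pole at the origin (type 1). Velocity error constant K_v = lim_{s→0} s·G_c(s)P(s) = 2.5·1.8/5.3 = 0.8491.
Steady-state error to a unit ramp: e_ss = 1/K_v = 1.18.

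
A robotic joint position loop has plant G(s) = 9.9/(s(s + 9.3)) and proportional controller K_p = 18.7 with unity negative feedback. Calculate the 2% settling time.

The closed-loop denominator s² + 9.3s + 185.1 gives ω_n = √185.1 = 13.61 and ζ = 9.3/(2ω_n) = 0.3418.
2% settling time T_s ≈ 4/(ζω_n) = 4/4.65 = 0.86 s.

T_s ≈ 0.86 s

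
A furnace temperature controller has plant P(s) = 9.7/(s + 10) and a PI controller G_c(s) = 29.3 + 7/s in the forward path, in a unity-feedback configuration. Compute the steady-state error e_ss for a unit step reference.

0

The open loop G_c(s)P(s) has a pole at the origin (type 1), so the static position error constant is infinite and e_ss = 1/(1+∞) = 0.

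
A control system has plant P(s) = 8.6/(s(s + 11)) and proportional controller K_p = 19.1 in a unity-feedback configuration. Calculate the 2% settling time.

Closed-loop characteristic equation: s² + 11s + 164.3 = 0, so ω_n = 12.82 rad/s and ζ = 11/(2·12.82) = 0.4291.
2% settling time T_s ≈ 4/(ζω_n) = 4/5.5 = 0.727 s.

T_s ≈ 0.727 s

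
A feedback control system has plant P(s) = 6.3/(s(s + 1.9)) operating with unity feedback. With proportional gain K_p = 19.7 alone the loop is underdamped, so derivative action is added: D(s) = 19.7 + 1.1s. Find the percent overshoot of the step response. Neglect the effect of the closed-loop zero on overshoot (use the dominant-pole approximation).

25.8%

Forward path: (19.7 + 1.1s)·6.3/(s(s+1.9)). The closed-loop characteristic equation is s² + (1.9 + 6.3·1.1)s + 6.3·19.7 = 0.
That is s² + 8.83s + 124.1 = 0, so ω_n = 11.14 rad/s and ζ = 8.83/(2·11.14) = 0.3963.
%OS = 100·exp(−πζ/√(1−ζ²)) = 25.8%.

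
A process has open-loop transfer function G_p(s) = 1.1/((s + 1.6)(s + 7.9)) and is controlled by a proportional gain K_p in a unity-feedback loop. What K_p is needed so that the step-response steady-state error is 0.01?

The loop is type 0, so e_ss(step) = 1/(1 + K_pos) with K_pos = K_p·G_p(0).
G_p(0) = 0.08703. Require 1/(1 + K_p·0.08703) = 0.01, so 1 + 0.08703·K_p = 100.
K_p = (100 − 1)/0.08703 = 1140.

K_p = 1140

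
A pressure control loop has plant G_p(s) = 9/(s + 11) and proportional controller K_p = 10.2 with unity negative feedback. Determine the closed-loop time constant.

τ = 0.00973 s

Closed-loop transfer function: T(s) = K_p·G_p(s)/(1 + K_p·G_p(s)) = 91.8/(s + 11 + 91.8) = 91.8/(s + 102.8).
Time constant τ = 1/102.8 = 0.00973 s.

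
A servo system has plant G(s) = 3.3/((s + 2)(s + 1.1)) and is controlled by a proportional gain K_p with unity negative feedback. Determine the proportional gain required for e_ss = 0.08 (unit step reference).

For a type-0 loop with proportional control, e_ss = 1/(1 + K_p·G(0)).
G(0) = 1.5. Require 1/(1 + K_p·1.5) = 0.08, so 1 + 1.5·K_p = 12.5.
K_p = (12.5 − 1)/1.5 = 7.67.

K_p = 7.67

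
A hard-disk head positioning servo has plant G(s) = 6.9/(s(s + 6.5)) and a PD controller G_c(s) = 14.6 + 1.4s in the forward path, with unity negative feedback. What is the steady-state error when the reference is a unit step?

The open loop G_c(s)G(s) has a pole at the origin (type 1), so the static position error constant is infinite and e_ss = 1/(1+∞) = 0.

0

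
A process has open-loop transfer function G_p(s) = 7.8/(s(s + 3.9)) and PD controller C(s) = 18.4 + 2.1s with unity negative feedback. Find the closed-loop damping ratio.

ζ = 0.846

Forward path: (18.4 + 2.1s)·7.8/(s(s+3.9)). The closed-loop characteristic equation is s² + (3.9 + 7.8·2.1)s + 7.8·18.4 = 0.
That is s² + 20.28s + 143.5 = 0, so ω_n = 11.98 rad/s and ζ = 20.28/(2·11.98) = 0.8464.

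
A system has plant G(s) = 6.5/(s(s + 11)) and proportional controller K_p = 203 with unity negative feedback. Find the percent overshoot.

Closed-loop characteristic equation: s² + 11s + 1320 = 0, so ω_n = 36.32 rad/s and ζ = 11/(2·36.32) = 0.1514.
%OS = 100·exp(−πζ/√(1−ζ²)) = 100·exp(−π·0.1514/√0.9771) = 61.8%.

61.8%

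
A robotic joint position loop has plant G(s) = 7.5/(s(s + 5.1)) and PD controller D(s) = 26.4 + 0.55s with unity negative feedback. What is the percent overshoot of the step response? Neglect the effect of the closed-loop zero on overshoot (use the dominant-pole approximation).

Forward path: (26.4 + 0.55s)·7.5/(s(s+5.1)). The closed-loop characteristic equation is s² + (5.1 + 7.5·0.55)s + 7.5·26.4 = 0.
That is s² + 9.225s + 198 = 0, so ω_n = 14.07 rad/s and ζ = 9.225/(2·14.07) = 0.3278.
%OS = 100·exp(−πζ/√(1−ζ²)) = 33.6%.

33.6%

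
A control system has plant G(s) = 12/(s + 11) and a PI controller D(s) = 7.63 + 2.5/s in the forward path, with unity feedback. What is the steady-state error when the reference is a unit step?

0

The open loop D(s)G(s) has a pole at the origin (type 1), so the static position error constant is infinite and e_ss = 1/(1+∞) = 0.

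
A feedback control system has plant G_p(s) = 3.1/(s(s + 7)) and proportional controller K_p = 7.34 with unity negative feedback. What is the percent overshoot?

3.36%

From 1 + K_pG_p(s) = 0: s² + 7s + 22.75 = 0 ⇒ ω_n = 4.77, ζ = 0.7337.
%OS = 100·exp(−πζ/√(1−ζ²)) = 100·exp(−π·0.7337/√0.4616) = 3.36%.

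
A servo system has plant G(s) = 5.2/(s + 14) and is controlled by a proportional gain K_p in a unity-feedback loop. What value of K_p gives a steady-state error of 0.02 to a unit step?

Steady-state error for a unit step on this type-0 loop is 1/(1 + K_p·G(0)).
G(0) = 0.3714. Require 1/(1 + K_p·0.3714) = 0.02, so 1 + 0.3714·K_p = 50.
K_p = (50 − 1)/0.3714 = 132.

K_p = 132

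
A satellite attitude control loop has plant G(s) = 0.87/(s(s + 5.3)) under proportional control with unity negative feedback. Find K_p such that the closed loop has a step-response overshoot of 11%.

K_p = 24.4

From %OS = 100·exp(−πζ/√(1−ζ²)) = 11%, ζ = −ln(0.11)/√(π²+ln²(0.11)) = 0.5749.
Characteristic equation s² + 5.3s + 0.87K_p = 0 gives ζ = 5.3/(2√(0.87K_p)).
Setting ζ = 0.5749: √(0.87K_p) = 5.3/(2·0.5749) = 4.61, so K_p = 21.25/0.87 = 24.4.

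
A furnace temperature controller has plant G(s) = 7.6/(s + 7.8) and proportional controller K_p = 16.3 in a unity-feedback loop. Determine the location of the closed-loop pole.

s = -131.7

Closed-loop transfer function: T(s) = K_p·G(s)/(1 + K_p·G(s)) = 123.9/(s + 7.8 + 123.9) = 123.9/(s + 131.7).
The closed-loop pole is at s = −131.7.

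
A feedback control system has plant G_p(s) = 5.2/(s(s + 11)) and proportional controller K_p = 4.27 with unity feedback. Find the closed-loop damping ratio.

1 + K_p·G_p(s) = 0 gives s² + 11s + 22.2 = 0.
Matching s² + 2ζω_n s + ω_n²: ω_n = √22.2 = 4.712 rad/s and 2ζω_n = 11, so ζ = 11/(2·4.712) = 1.17.

ζ = 1.17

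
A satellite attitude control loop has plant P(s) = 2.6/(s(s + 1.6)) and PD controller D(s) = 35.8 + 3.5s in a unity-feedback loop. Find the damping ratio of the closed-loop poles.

ζ = 0.555

Forward path: (35.8 + 3.5s)·2.6/(s(s+1.6)). The closed-loop characteristic equation is s² + (1.6 + 2.6·3.5)s + 2.6·35.8 = 0.
That is s² + 10.7s + 93.08 = 0, so ω_n = 9.648 rad/s and ζ = 10.7/(2·9.648) = 0.5545.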